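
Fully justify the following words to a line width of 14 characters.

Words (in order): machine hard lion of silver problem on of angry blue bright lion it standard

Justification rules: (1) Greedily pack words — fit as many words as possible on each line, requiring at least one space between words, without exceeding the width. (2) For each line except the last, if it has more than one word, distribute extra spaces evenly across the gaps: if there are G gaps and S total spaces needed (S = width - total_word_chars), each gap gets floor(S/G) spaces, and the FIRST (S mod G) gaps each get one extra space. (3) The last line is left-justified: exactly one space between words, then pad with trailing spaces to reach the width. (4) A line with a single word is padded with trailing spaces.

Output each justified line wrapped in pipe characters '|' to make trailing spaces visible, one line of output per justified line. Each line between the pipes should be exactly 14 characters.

Line 1: ['machine', 'hard'] (min_width=12, slack=2)
Line 2: ['lion', 'of', 'silver'] (min_width=14, slack=0)
Line 3: ['problem', 'on', 'of'] (min_width=13, slack=1)
Line 4: ['angry', 'blue'] (min_width=10, slack=4)
Line 5: ['bright', 'lion', 'it'] (min_width=14, slack=0)
Line 6: ['standard'] (min_width=8, slack=6)

Answer: |machine   hard|
|lion of silver|
|problem  on of|
|angry     blue|
|bright lion it|
|standard      |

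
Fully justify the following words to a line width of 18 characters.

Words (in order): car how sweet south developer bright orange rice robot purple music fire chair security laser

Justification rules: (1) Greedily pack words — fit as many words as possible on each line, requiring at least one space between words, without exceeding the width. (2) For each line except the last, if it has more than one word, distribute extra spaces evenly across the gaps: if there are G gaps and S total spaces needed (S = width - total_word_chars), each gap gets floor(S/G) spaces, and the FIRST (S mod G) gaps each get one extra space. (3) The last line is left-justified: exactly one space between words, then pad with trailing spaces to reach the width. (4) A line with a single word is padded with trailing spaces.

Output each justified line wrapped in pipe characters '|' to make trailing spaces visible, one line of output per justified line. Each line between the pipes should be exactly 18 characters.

Answer: |car    how   sweet|
|south    developer|
|bright orange rice|
|robot purple music|
|fire         chair|
|security laser    |

Derivation:
Line 1: ['car', 'how', 'sweet'] (min_width=13, slack=5)
Line 2: ['south', 'developer'] (min_width=15, slack=3)
Line 3: ['bright', 'orange', 'rice'] (min_width=18, slack=0)
Line 4: ['robot', 'purple', 'music'] (min_width=18, slack=0)
Line 5: ['fire', 'chair'] (min_width=10, slack=8)
Line 6: ['security', 'laser'] (min_width=14, slack=4)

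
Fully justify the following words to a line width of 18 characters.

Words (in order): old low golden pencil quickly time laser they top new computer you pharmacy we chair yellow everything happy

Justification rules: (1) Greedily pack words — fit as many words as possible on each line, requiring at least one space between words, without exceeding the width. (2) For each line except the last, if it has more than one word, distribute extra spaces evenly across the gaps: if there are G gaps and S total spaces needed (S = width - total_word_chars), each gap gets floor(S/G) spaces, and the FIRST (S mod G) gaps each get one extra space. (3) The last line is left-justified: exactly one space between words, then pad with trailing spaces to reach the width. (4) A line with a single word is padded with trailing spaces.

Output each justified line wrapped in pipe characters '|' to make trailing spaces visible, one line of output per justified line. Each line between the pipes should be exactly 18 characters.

Line 1: ['old', 'low', 'golden'] (min_width=14, slack=4)
Line 2: ['pencil', 'quickly'] (min_width=14, slack=4)
Line 3: ['time', 'laser', 'they'] (min_width=15, slack=3)
Line 4: ['top', 'new', 'computer'] (min_width=16, slack=2)
Line 5: ['you', 'pharmacy', 'we'] (min_width=15, slack=3)
Line 6: ['chair', 'yellow'] (min_width=12, slack=6)
Line 7: ['everything', 'happy'] (min_width=16, slack=2)

Answer: |old   low   golden|
|pencil     quickly|
|time   laser  they|
|top  new  computer|
|you   pharmacy  we|
|chair       yellow|
|everything happy  |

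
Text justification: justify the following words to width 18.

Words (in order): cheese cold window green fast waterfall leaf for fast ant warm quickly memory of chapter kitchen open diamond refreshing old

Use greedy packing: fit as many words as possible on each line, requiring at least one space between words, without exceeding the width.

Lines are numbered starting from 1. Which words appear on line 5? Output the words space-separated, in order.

Answer: quickly memory of

Derivation:
Line 1: ['cheese', 'cold', 'window'] (min_width=18, slack=0)
Line 2: ['green', 'fast'] (min_width=10, slack=8)
Line 3: ['waterfall', 'leaf', 'for'] (min_width=18, slack=0)
Line 4: ['fast', 'ant', 'warm'] (min_width=13, slack=5)
Line 5: ['quickly', 'memory', 'of'] (min_width=17, slack=1)
Line 6: ['chapter', 'kitchen'] (min_width=15, slack=3)
Line 7: ['open', 'diamond'] (min_width=12, slack=6)
Line 8: ['refreshing', 'old'] (min_width=14, slack=4)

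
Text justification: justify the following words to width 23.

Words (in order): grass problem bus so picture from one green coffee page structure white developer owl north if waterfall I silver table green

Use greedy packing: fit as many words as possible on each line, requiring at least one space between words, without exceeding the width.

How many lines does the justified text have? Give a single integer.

Answer: 6

Derivation:
Line 1: ['grass', 'problem', 'bus', 'so'] (min_width=20, slack=3)
Line 2: ['picture', 'from', 'one', 'green'] (min_width=22, slack=1)
Line 3: ['coffee', 'page', 'structure'] (min_width=21, slack=2)
Line 4: ['white', 'developer', 'owl'] (min_width=19, slack=4)
Line 5: ['north', 'if', 'waterfall', 'I'] (min_width=20, slack=3)
Line 6: ['silver', 'table', 'green'] (min_width=18, slack=5)
Total lines: 6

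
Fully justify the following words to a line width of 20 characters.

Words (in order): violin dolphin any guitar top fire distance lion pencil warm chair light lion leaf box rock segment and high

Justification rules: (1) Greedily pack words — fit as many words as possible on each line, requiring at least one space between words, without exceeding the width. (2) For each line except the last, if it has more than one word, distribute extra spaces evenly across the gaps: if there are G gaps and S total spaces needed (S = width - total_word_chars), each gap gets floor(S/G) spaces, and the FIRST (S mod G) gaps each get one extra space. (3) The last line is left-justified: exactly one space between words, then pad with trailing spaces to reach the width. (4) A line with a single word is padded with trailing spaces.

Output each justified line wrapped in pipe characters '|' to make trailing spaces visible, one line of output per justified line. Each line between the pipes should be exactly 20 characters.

Answer: |violin  dolphin  any|
|guitar    top   fire|
|distance lion pencil|
|warm   chair   light|
|lion  leaf  box rock|
|segment and high    |

Derivation:
Line 1: ['violin', 'dolphin', 'any'] (min_width=18, slack=2)
Line 2: ['guitar', 'top', 'fire'] (min_width=15, slack=5)
Line 3: ['distance', 'lion', 'pencil'] (min_width=20, slack=0)
Line 4: ['warm', 'chair', 'light'] (min_width=16, slack=4)
Line 5: ['lion', 'leaf', 'box', 'rock'] (min_width=18, slack=2)
Line 6: ['segment', 'and', 'high'] (min_width=16, slack=4)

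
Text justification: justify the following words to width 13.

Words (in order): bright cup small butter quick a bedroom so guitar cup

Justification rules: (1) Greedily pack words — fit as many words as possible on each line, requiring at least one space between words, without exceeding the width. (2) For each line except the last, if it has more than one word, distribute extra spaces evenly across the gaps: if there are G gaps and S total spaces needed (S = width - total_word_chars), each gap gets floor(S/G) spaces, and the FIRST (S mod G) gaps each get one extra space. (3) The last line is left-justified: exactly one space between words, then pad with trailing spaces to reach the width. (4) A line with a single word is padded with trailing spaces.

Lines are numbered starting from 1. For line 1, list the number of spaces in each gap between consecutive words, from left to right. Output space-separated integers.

Line 1: ['bright', 'cup'] (min_width=10, slack=3)
Line 2: ['small', 'butter'] (min_width=12, slack=1)
Line 3: ['quick', 'a'] (min_width=7, slack=6)
Line 4: ['bedroom', 'so'] (min_width=10, slack=3)
Line 5: ['guitar', 'cup'] (min_width=10, slack=3)

Answer: 4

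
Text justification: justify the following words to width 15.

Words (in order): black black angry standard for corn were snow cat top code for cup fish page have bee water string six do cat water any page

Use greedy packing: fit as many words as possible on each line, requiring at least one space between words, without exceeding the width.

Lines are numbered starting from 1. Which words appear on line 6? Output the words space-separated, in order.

Answer: fish page have

Derivation:
Line 1: ['black', 'black'] (min_width=11, slack=4)
Line 2: ['angry', 'standard'] (min_width=14, slack=1)
Line 3: ['for', 'corn', 'were'] (min_width=13, slack=2)
Line 4: ['snow', 'cat', 'top'] (min_width=12, slack=3)
Line 5: ['code', 'for', 'cup'] (min_width=12, slack=3)
Line 6: ['fish', 'page', 'have'] (min_width=14, slack=1)
Line 7: ['bee', 'water'] (min_width=9, slack=6)
Line 8: ['string', 'six', 'do'] (min_width=13, slack=2)
Line 9: ['cat', 'water', 'any'] (min_width=13, slack=2)
Line 10: ['page'] (min_width=4, slack=11)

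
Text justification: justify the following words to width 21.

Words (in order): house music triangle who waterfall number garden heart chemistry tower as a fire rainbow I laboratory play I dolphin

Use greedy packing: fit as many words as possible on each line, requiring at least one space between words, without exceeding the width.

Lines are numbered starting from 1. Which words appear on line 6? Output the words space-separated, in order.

Line 1: ['house', 'music', 'triangle'] (min_width=20, slack=1)
Line 2: ['who', 'waterfall', 'number'] (min_width=20, slack=1)
Line 3: ['garden', 'heart'] (min_width=12, slack=9)
Line 4: ['chemistry', 'tower', 'as', 'a'] (min_width=20, slack=1)
Line 5: ['fire', 'rainbow', 'I'] (min_width=14, slack=7)
Line 6: ['laboratory', 'play', 'I'] (min_width=17, slack=4)
Line 7: ['dolphin'] (min_width=7, slack=14)

Answer: laboratory play I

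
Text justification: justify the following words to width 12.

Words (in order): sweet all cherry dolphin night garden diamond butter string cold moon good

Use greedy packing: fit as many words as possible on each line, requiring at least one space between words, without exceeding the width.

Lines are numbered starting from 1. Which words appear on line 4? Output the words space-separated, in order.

Line 1: ['sweet', 'all'] (min_width=9, slack=3)
Line 2: ['cherry'] (min_width=6, slack=6)
Line 3: ['dolphin'] (min_width=7, slack=5)
Line 4: ['night', 'garden'] (min_width=12, slack=0)
Line 5: ['diamond'] (min_width=7, slack=5)
Line 6: ['butter'] (min_width=6, slack=6)
Line 7: ['string', 'cold'] (min_width=11, slack=1)
Line 8: ['moon', 'good'] (min_width=9, slack=3)

Answer: night garden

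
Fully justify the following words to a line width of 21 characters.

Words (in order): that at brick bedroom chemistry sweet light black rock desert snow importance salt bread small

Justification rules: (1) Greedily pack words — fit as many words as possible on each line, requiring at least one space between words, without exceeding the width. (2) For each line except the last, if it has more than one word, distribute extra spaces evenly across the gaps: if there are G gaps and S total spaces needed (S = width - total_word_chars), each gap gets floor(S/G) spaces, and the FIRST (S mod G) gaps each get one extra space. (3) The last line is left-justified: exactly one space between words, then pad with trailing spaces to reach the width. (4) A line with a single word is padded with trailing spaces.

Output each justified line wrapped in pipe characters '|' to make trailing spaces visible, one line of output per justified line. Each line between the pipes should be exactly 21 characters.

Line 1: ['that', 'at', 'brick', 'bedroom'] (min_width=21, slack=0)
Line 2: ['chemistry', 'sweet', 'light'] (min_width=21, slack=0)
Line 3: ['black', 'rock', 'desert'] (min_width=17, slack=4)
Line 4: ['snow', 'importance', 'salt'] (min_width=20, slack=1)
Line 5: ['bread', 'small'] (min_width=11, slack=10)

Answer: |that at brick bedroom|
|chemistry sweet light|
|black   rock   desert|
|snow  importance salt|
|bread small          |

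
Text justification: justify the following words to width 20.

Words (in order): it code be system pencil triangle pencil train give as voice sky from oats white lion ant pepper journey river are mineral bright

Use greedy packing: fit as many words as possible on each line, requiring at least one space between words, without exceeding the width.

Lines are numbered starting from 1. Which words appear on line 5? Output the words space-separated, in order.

Line 1: ['it', 'code', 'be', 'system'] (min_width=17, slack=3)
Line 2: ['pencil', 'triangle'] (min_width=15, slack=5)
Line 3: ['pencil', 'train', 'give', 'as'] (min_width=20, slack=0)
Line 4: ['voice', 'sky', 'from', 'oats'] (min_width=19, slack=1)
Line 5: ['white', 'lion', 'ant'] (min_width=14, slack=6)
Line 6: ['pepper', 'journey', 'river'] (min_width=20, slack=0)
Line 7: ['are', 'mineral', 'bright'] (min_width=18, slack=2)

Answer: white lion ant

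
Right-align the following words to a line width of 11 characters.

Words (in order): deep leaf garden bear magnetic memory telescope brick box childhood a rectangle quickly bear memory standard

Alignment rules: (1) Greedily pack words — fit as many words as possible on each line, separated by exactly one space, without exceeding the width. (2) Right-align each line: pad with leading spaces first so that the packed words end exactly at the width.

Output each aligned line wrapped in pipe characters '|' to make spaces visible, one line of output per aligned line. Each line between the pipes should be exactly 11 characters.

Answer: |  deep leaf|
|garden bear|
|   magnetic|
|     memory|
|  telescope|
|  brick box|
|childhood a|
|  rectangle|
|    quickly|
|bear memory|
|   standard|

Derivation:
Line 1: ['deep', 'leaf'] (min_width=9, slack=2)
Line 2: ['garden', 'bear'] (min_width=11, slack=0)
Line 3: ['magnetic'] (min_width=8, slack=3)
Line 4: ['memory'] (min_width=6, slack=5)
Line 5: ['telescope'] (min_width=9, slack=2)
Line 6: ['brick', 'box'] (min_width=9, slack=2)
Line 7: ['childhood', 'a'] (min_width=11, slack=0)
Line 8: ['rectangle'] (min_width=9, slack=2)
Line 9: ['quickly'] (min_width=7, slack=4)
Line 10: ['bear', 'memory'] (min_width=11, slack=0)
Line 11: ['standard'] (min_width=8, slack=3)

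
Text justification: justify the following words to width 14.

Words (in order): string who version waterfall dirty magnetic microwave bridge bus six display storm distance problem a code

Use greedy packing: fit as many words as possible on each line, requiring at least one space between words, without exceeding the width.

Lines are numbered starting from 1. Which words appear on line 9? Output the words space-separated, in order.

Line 1: ['string', 'who'] (min_width=10, slack=4)
Line 2: ['version'] (min_width=7, slack=7)
Line 3: ['waterfall'] (min_width=9, slack=5)
Line 4: ['dirty', 'magnetic'] (min_width=14, slack=0)
Line 5: ['microwave'] (min_width=9, slack=5)
Line 6: ['bridge', 'bus', 'six'] (min_width=14, slack=0)
Line 7: ['display', 'storm'] (min_width=13, slack=1)
Line 8: ['distance'] (min_width=8, slack=6)
Line 9: ['problem', 'a', 'code'] (min_width=14, slack=0)

Answer: problem a code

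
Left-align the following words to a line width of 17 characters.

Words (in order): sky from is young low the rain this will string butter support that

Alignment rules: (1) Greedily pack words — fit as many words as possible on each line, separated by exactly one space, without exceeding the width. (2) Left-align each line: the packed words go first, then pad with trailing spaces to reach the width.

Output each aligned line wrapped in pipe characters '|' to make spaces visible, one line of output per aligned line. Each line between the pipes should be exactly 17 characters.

Answer: |sky from is young|
|low the rain this|
|will string      |
|butter support   |
|that             |

Derivation:
Line 1: ['sky', 'from', 'is', 'young'] (min_width=17, slack=0)
Line 2: ['low', 'the', 'rain', 'this'] (min_width=17, slack=0)
Line 3: ['will', 'string'] (min_width=11, slack=6)
Line 4: ['butter', 'support'] (min_width=14, slack=3)
Line 5: ['that'] (min_width=4, slack=13)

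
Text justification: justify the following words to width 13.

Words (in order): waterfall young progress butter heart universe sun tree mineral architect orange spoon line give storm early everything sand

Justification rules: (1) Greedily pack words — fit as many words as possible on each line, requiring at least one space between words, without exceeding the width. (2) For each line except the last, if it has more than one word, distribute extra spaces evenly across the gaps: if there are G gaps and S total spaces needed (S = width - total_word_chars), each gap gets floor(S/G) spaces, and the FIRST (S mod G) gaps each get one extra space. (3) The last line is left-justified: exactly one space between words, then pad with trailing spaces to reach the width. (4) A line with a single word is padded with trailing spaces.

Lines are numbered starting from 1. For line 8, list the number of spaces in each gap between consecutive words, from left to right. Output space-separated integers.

Answer: 2

Derivation:
Line 1: ['waterfall'] (min_width=9, slack=4)
Line 2: ['young'] (min_width=5, slack=8)
Line 3: ['progress'] (min_width=8, slack=5)
Line 4: ['butter', 'heart'] (min_width=12, slack=1)
Line 5: ['universe', 'sun'] (min_width=12, slack=1)
Line 6: ['tree', 'mineral'] (min_width=12, slack=1)
Line 7: ['architect'] (min_width=9, slack=4)
Line 8: ['orange', 'spoon'] (min_width=12, slack=1)
Line 9: ['line', 'give'] (min_width=9, slack=4)
Line 10: ['storm', 'early'] (min_width=11, slack=2)
Line 11: ['everything'] (min_width=10, slack=3)
Line 12: ['sand'] (min_width=4, slack=9)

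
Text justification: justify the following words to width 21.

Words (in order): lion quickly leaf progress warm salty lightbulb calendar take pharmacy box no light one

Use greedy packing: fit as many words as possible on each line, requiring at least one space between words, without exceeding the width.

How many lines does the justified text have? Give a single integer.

Answer: 5

Derivation:
Line 1: ['lion', 'quickly', 'leaf'] (min_width=17, slack=4)
Line 2: ['progress', 'warm', 'salty'] (min_width=19, slack=2)
Line 3: ['lightbulb', 'calendar'] (min_width=18, slack=3)
Line 4: ['take', 'pharmacy', 'box', 'no'] (min_width=20, slack=1)
Line 5: ['light', 'one'] (min_width=9, slack=12)
Total lines: 5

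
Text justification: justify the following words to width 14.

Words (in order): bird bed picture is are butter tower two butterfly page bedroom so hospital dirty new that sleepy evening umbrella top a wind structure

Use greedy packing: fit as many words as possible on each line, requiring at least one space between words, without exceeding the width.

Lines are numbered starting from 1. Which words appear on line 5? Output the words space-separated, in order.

Line 1: ['bird', 'bed'] (min_width=8, slack=6)
Line 2: ['picture', 'is', 'are'] (min_width=14, slack=0)
Line 3: ['butter', 'tower'] (min_width=12, slack=2)
Line 4: ['two', 'butterfly'] (min_width=13, slack=1)
Line 5: ['page', 'bedroom'] (min_width=12, slack=2)
Line 6: ['so', 'hospital'] (min_width=11, slack=3)
Line 7: ['dirty', 'new', 'that'] (min_width=14, slack=0)
Line 8: ['sleepy', 'evening'] (min_width=14, slack=0)
Line 9: ['umbrella', 'top', 'a'] (min_width=14, slack=0)
Line 10: ['wind', 'structure'] (min_width=14, slack=0)

Answer: page bedroom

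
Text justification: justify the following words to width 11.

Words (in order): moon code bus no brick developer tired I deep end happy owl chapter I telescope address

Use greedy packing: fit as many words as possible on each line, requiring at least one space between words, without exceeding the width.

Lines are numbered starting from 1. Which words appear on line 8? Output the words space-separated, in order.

Answer: chapter I

Derivation:
Line 1: ['moon', 'code'] (min_width=9, slack=2)
Line 2: ['bus', 'no'] (min_width=6, slack=5)
Line 3: ['brick'] (min_width=5, slack=6)
Line 4: ['developer'] (min_width=9, slack=2)
Line 5: ['tired', 'I'] (min_width=7, slack=4)
Line 6: ['deep', 'end'] (min_width=8, slack=3)
Line 7: ['happy', 'owl'] (min_width=9, slack=2)
Line 8: ['chapter', 'I'] (min_width=9, slack=2)
Line 9: ['telescope'] (min_width=9, slack=2)
Line 10: ['address'] (min_width=7, slack=4)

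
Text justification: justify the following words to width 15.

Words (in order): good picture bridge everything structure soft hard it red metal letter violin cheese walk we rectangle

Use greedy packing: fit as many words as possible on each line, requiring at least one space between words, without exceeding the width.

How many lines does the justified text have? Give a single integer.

Line 1: ['good', 'picture'] (min_width=12, slack=3)
Line 2: ['bridge'] (min_width=6, slack=9)
Line 3: ['everything'] (min_width=10, slack=5)
Line 4: ['structure', 'soft'] (min_width=14, slack=1)
Line 5: ['hard', 'it', 'red'] (min_width=11, slack=4)
Line 6: ['metal', 'letter'] (min_width=12, slack=3)
Line 7: ['violin', 'cheese'] (min_width=13, slack=2)
Line 8: ['walk', 'we'] (min_width=7, slack=8)
Line 9: ['rectangle'] (min_width=9, slack=6)
Total lines: 9

Answer: 9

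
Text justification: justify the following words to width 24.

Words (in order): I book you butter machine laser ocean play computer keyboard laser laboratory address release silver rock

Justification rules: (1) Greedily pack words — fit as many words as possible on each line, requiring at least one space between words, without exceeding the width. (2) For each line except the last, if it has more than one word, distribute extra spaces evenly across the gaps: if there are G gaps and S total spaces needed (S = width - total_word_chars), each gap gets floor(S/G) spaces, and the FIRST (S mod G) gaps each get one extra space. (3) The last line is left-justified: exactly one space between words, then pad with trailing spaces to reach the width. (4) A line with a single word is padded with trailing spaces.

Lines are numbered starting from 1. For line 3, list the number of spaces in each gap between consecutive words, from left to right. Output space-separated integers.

Line 1: ['I', 'book', 'you', 'butter'] (min_width=17, slack=7)
Line 2: ['machine', 'laser', 'ocean', 'play'] (min_width=24, slack=0)
Line 3: ['computer', 'keyboard', 'laser'] (min_width=23, slack=1)
Line 4: ['laboratory', 'address'] (min_width=18, slack=6)
Line 5: ['release', 'silver', 'rock'] (min_width=19, slack=5)

Answer: 2 1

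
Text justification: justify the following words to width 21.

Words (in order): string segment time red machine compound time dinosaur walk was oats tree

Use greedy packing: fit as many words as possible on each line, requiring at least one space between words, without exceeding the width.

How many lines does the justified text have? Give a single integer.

Answer: 4

Derivation:
Line 1: ['string', 'segment', 'time'] (min_width=19, slack=2)
Line 2: ['red', 'machine', 'compound'] (min_width=20, slack=1)
Line 3: ['time', 'dinosaur', 'walk'] (min_width=18, slack=3)
Line 4: ['was', 'oats', 'tree'] (min_width=13, slack=8)
Total lines: 4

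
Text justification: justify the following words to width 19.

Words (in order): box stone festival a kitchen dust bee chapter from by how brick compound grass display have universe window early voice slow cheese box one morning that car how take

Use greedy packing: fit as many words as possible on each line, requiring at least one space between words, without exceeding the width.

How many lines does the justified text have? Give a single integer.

Line 1: ['box', 'stone', 'festival'] (min_width=18, slack=1)
Line 2: ['a', 'kitchen', 'dust', 'bee'] (min_width=18, slack=1)
Line 3: ['chapter', 'from', 'by', 'how'] (min_width=19, slack=0)
Line 4: ['brick', 'compound'] (min_width=14, slack=5)
Line 5: ['grass', 'display', 'have'] (min_width=18, slack=1)
Line 6: ['universe', 'window'] (min_width=15, slack=4)
Line 7: ['early', 'voice', 'slow'] (min_width=16, slack=3)
Line 8: ['cheese', 'box', 'one'] (min_width=14, slack=5)
Line 9: ['morning', 'that', 'car'] (min_width=16, slack=3)
Line 10: ['how', 'take'] (min_width=8, slack=11)
Total lines: 10

Answer: 10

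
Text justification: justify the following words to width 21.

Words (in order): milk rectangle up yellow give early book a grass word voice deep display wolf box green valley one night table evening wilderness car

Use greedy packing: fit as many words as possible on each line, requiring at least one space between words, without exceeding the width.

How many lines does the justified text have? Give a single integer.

Line 1: ['milk', 'rectangle', 'up'] (min_width=17, slack=4)
Line 2: ['yellow', 'give', 'early'] (min_width=17, slack=4)
Line 3: ['book', 'a', 'grass', 'word'] (min_width=17, slack=4)
Line 4: ['voice', 'deep', 'display'] (min_width=18, slack=3)
Line 5: ['wolf', 'box', 'green', 'valley'] (min_width=21, slack=0)
Line 6: ['one', 'night', 'table'] (min_width=15, slack=6)
Line 7: ['evening', 'wilderness'] (min_width=18, slack=3)
Line 8: ['car'] (min_width=3, slack=18)
Total lines: 8

Answer: 8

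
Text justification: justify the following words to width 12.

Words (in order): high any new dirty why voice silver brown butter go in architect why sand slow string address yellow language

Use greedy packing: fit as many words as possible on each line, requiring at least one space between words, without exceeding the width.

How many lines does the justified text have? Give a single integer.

Line 1: ['high', 'any', 'new'] (min_width=12, slack=0)
Line 2: ['dirty', 'why'] (min_width=9, slack=3)
Line 3: ['voice', 'silver'] (min_width=12, slack=0)
Line 4: ['brown', 'butter'] (min_width=12, slack=0)
Line 5: ['go', 'in'] (min_width=5, slack=7)
Line 6: ['architect'] (min_width=9, slack=3)
Line 7: ['why', 'sand'] (min_width=8, slack=4)
Line 8: ['slow', 'string'] (min_width=11, slack=1)
Line 9: ['address'] (min_width=7, slack=5)
Line 10: ['yellow'] (min_width=6, slack=6)
Line 11: ['language'] (min_width=8, slack=4)
Total lines: 11

Answer: 11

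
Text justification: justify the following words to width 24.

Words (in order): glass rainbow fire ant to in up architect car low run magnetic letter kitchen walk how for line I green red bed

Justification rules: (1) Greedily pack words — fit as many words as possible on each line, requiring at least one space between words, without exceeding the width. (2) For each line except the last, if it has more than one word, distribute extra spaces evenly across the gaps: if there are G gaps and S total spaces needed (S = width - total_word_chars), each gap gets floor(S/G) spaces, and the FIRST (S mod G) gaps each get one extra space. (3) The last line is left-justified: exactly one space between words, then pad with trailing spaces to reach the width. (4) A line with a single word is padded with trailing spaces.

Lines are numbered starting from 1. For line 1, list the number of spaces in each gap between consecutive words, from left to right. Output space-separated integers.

Answer: 2 2 1

Derivation:
Line 1: ['glass', 'rainbow', 'fire', 'ant'] (min_width=22, slack=2)
Line 2: ['to', 'in', 'up', 'architect', 'car'] (min_width=22, slack=2)
Line 3: ['low', 'run', 'magnetic', 'letter'] (min_width=23, slack=1)
Line 4: ['kitchen', 'walk', 'how', 'for'] (min_width=20, slack=4)
Line 5: ['line', 'I', 'green', 'red', 'bed'] (min_width=20, slack=4)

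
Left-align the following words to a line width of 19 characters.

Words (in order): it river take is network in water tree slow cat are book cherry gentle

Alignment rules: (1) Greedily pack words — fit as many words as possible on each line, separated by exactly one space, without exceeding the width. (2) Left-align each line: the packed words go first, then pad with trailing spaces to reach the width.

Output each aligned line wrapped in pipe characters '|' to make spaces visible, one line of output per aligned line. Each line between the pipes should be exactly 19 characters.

Line 1: ['it', 'river', 'take', 'is'] (min_width=16, slack=3)
Line 2: ['network', 'in', 'water'] (min_width=16, slack=3)
Line 3: ['tree', 'slow', 'cat', 'are'] (min_width=17, slack=2)
Line 4: ['book', 'cherry', 'gentle'] (min_width=18, slack=1)

Answer: |it river take is   |
|network in water   |
|tree slow cat are  |
|book cherry gentle |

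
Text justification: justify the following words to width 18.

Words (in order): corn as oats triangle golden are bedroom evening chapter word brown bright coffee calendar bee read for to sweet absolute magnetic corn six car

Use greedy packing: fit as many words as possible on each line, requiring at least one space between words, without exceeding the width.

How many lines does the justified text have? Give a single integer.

Answer: 10

Derivation:
Line 1: ['corn', 'as', 'oats'] (min_width=12, slack=6)
Line 2: ['triangle', 'golden'] (min_width=15, slack=3)
Line 3: ['are', 'bedroom'] (min_width=11, slack=7)
Line 4: ['evening', 'chapter'] (min_width=15, slack=3)
Line 5: ['word', 'brown', 'bright'] (min_width=17, slack=1)
Line 6: ['coffee', 'calendar'] (min_width=15, slack=3)
Line 7: ['bee', 'read', 'for', 'to'] (min_width=15, slack=3)
Line 8: ['sweet', 'absolute'] (min_width=14, slack=4)
Line 9: ['magnetic', 'corn', 'six'] (min_width=17, slack=1)
Line 10: ['car'] (min_width=3, slack=15)
Total lines: 10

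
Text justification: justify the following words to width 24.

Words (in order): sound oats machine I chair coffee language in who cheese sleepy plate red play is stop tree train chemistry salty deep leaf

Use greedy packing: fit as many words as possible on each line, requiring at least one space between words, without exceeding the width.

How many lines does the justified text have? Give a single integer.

Line 1: ['sound', 'oats', 'machine', 'I'] (min_width=20, slack=4)
Line 2: ['chair', 'coffee', 'language', 'in'] (min_width=24, slack=0)
Line 3: ['who', 'cheese', 'sleepy', 'plate'] (min_width=23, slack=1)
Line 4: ['red', 'play', 'is', 'stop', 'tree'] (min_width=21, slack=3)
Line 5: ['train', 'chemistry', 'salty'] (min_width=21, slack=3)
Line 6: ['deep', 'leaf'] (min_width=9, slack=15)
Total lines: 6

Answer: 6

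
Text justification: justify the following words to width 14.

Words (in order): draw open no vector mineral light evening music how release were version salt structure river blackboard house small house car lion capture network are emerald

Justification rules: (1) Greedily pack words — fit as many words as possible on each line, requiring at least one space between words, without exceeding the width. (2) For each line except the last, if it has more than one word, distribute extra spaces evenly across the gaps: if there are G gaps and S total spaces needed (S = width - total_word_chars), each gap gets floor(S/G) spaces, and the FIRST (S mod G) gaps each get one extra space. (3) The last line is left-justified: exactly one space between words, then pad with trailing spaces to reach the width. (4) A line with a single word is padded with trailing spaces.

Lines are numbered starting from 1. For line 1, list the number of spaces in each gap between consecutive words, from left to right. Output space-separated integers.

Line 1: ['draw', 'open', 'no'] (min_width=12, slack=2)
Line 2: ['vector', 'mineral'] (min_width=14, slack=0)
Line 3: ['light', 'evening'] (min_width=13, slack=1)
Line 4: ['music', 'how'] (min_width=9, slack=5)
Line 5: ['release', 'were'] (min_width=12, slack=2)
Line 6: ['version', 'salt'] (min_width=12, slack=2)
Line 7: ['structure'] (min_width=9, slack=5)
Line 8: ['river'] (min_width=5, slack=9)
Line 9: ['blackboard'] (min_width=10, slack=4)
Line 10: ['house', 'small'] (min_width=11, slack=3)
Line 11: ['house', 'car', 'lion'] (min_width=14, slack=0)
Line 12: ['capture'] (min_width=7, slack=7)
Line 13: ['network', 'are'] (min_width=11, slack=3)
Line 14: ['emerald'] (min_width=7, slack=7)

Answer: 2 2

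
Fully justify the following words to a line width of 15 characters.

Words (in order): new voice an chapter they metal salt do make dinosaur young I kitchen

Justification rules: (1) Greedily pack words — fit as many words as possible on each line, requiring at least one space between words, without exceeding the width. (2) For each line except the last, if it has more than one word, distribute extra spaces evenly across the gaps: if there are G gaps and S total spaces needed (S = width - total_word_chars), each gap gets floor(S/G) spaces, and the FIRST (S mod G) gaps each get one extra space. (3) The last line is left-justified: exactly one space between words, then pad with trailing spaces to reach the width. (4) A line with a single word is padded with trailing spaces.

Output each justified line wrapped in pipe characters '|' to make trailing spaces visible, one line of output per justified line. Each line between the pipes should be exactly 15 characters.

Answer: |new   voice  an|
|chapter    they|
|metal  salt  do|
|make   dinosaur|
|young I kitchen|

Derivation:
Line 1: ['new', 'voice', 'an'] (min_width=12, slack=3)
Line 2: ['chapter', 'they'] (min_width=12, slack=3)
Line 3: ['metal', 'salt', 'do'] (min_width=13, slack=2)
Line 4: ['make', 'dinosaur'] (min_width=13, slack=2)
Line 5: ['young', 'I', 'kitchen'] (min_width=15, slack=0)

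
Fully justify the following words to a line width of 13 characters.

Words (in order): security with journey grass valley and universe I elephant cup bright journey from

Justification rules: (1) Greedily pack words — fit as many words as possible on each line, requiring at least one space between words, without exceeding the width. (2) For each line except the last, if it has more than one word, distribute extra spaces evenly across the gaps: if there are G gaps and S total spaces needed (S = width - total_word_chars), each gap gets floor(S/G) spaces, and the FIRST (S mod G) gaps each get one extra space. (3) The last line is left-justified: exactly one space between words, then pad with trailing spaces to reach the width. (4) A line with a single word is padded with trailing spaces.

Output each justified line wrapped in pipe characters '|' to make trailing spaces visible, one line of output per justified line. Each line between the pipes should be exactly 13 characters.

Line 1: ['security', 'with'] (min_width=13, slack=0)
Line 2: ['journey', 'grass'] (min_width=13, slack=0)
Line 3: ['valley', 'and'] (min_width=10, slack=3)
Line 4: ['universe', 'I'] (min_width=10, slack=3)
Line 5: ['elephant', 'cup'] (min_width=12, slack=1)
Line 6: ['bright'] (min_width=6, slack=7)
Line 7: ['journey', 'from'] (min_width=12, slack=1)

Answer: |security with|
|journey grass|
|valley    and|
|universe    I|
|elephant  cup|
|bright       |
|journey from |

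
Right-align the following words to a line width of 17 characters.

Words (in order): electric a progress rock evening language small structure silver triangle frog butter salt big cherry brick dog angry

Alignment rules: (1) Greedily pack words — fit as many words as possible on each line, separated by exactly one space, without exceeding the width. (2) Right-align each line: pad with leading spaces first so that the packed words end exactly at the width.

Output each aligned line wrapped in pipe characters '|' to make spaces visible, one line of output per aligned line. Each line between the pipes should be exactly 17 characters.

Line 1: ['electric', 'a'] (min_width=10, slack=7)
Line 2: ['progress', 'rock'] (min_width=13, slack=4)
Line 3: ['evening', 'language'] (min_width=16, slack=1)
Line 4: ['small', 'structure'] (min_width=15, slack=2)
Line 5: ['silver', 'triangle'] (min_width=15, slack=2)
Line 6: ['frog', 'butter', 'salt'] (min_width=16, slack=1)
Line 7: ['big', 'cherry', 'brick'] (min_width=16, slack=1)
Line 8: ['dog', 'angry'] (min_width=9, slack=8)

Answer: |       electric a|
|    progress rock|
| evening language|
|  small structure|
|  silver triangle|
| frog butter salt|
| big cherry brick|
|        dog angry|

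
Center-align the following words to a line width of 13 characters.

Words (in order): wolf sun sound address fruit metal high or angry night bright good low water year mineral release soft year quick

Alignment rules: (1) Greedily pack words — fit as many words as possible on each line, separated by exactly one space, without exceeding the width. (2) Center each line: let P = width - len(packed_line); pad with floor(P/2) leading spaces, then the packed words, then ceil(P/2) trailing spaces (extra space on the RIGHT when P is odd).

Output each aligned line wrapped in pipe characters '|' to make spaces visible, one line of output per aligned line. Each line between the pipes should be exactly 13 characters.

Line 1: ['wolf', 'sun'] (min_width=8, slack=5)
Line 2: ['sound', 'address'] (min_width=13, slack=0)
Line 3: ['fruit', 'metal'] (min_width=11, slack=2)
Line 4: ['high', 'or', 'angry'] (min_width=13, slack=0)
Line 5: ['night', 'bright'] (min_width=12, slack=1)
Line 6: ['good', 'low'] (min_width=8, slack=5)
Line 7: ['water', 'year'] (min_width=10, slack=3)
Line 8: ['mineral'] (min_width=7, slack=6)
Line 9: ['release', 'soft'] (min_width=12, slack=1)
Line 10: ['year', 'quick'] (min_width=10, slack=3)

Answer: |  wolf sun   |
|sound address|
| fruit metal |
|high or angry|
|night bright |
|  good low   |
| water year  |
|   mineral   |
|release soft |
| year quick  |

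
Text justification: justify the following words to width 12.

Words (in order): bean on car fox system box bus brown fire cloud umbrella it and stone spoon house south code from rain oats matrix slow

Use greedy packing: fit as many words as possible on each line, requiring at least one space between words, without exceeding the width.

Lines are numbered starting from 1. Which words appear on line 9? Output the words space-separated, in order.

Line 1: ['bean', 'on', 'car'] (min_width=11, slack=1)
Line 2: ['fox', 'system'] (min_width=10, slack=2)
Line 3: ['box', 'bus'] (min_width=7, slack=5)
Line 4: ['brown', 'fire'] (min_width=10, slack=2)
Line 5: ['cloud'] (min_width=5, slack=7)
Line 6: ['umbrella', 'it'] (min_width=11, slack=1)
Line 7: ['and', 'stone'] (min_width=9, slack=3)
Line 8: ['spoon', 'house'] (min_width=11, slack=1)
Line 9: ['south', 'code'] (min_width=10, slack=2)
Line 10: ['from', 'rain'] (min_width=9, slack=3)
Line 11: ['oats', 'matrix'] (min_width=11, slack=1)
Line 12: ['slow'] (min_width=4, slack=8)

Answer: south code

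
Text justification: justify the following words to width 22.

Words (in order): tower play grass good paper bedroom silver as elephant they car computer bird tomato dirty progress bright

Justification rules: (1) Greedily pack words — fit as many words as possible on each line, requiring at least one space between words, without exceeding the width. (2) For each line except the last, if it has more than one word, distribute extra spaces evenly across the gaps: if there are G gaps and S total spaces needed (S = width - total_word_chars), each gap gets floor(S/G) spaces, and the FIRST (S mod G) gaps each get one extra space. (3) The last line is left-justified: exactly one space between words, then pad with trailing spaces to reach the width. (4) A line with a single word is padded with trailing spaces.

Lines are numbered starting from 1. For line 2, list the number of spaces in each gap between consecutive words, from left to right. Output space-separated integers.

Line 1: ['tower', 'play', 'grass', 'good'] (min_width=21, slack=1)
Line 2: ['paper', 'bedroom', 'silver'] (min_width=20, slack=2)
Line 3: ['as', 'elephant', 'they', 'car'] (min_width=20, slack=2)
Line 4: ['computer', 'bird', 'tomato'] (min_width=20, slack=2)
Line 5: ['dirty', 'progress', 'bright'] (min_width=21, slack=1)

Answer: 2 2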